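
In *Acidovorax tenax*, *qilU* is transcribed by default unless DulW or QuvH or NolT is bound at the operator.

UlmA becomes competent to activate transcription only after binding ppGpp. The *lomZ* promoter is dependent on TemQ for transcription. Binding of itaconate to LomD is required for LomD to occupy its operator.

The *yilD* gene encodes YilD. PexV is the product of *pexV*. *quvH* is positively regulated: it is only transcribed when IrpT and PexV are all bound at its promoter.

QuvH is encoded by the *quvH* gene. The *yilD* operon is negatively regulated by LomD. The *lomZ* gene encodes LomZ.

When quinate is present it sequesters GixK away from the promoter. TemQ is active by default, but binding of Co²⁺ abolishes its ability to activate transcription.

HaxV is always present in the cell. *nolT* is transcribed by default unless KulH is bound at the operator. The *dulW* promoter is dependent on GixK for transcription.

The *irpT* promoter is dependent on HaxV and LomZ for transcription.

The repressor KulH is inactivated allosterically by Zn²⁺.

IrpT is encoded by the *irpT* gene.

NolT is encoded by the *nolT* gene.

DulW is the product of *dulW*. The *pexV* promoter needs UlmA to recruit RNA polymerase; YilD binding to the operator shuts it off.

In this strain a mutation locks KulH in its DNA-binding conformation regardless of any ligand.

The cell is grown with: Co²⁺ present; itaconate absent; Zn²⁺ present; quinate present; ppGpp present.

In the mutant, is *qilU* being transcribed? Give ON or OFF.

Quinate is present, so GixK is inactive.
Required activator GixK is absent, so *dulW* is not transcribed.
So DulW is not produced.
HaxV is produced constitutively and is active.
Co²⁺ is present, so TemQ is inactive.
Required activator TemQ is absent, so *lomZ* is not transcribed.
So LomZ is not produced.
Required activator LomZ is absent, so *irpT* is not transcribed.
So IrpT is not produced.
ppGpp is present, so UlmA is active.
Itaconate is absent, so LomD is inactive.
With no repressor bound, *yilD* is transcribed.
So YilD is produced and active.
With repressor YilD bound, *pexV* is not transcribed.
So PexV is not produced.
Required activator IrpT is absent, so *quvH* is not transcribed.
So QuvH is not produced.
KulH is constitutively active in this strain.
With repressor KulH bound, *nolT* is not transcribed.
So NolT is not produced.
With no repressor bound, *qilU* is transcribed.

ON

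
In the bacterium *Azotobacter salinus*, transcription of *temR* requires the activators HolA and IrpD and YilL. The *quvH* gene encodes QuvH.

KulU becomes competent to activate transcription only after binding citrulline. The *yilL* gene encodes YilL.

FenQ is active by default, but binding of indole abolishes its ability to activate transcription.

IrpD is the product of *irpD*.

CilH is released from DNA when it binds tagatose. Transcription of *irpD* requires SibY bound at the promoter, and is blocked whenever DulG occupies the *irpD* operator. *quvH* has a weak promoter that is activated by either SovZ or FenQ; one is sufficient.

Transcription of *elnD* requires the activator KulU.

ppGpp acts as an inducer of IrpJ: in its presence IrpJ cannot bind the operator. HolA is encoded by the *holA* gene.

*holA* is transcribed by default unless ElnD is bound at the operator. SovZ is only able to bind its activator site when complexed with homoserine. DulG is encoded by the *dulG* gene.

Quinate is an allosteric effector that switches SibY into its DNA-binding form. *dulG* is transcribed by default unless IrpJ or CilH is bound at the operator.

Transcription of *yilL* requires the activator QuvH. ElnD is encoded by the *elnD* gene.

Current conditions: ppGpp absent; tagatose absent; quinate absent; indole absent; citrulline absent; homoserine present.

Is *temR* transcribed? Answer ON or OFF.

Citrulline is absent, so KulU is inactive.
Required activator KulU is absent, so *elnD* is not transcribed.
So ElnD is not produced.
With no repressor bound, *holA* is transcribed.
So HolA is produced and active.
ppGpp is absent, so IrpJ is active.
Tagatose is absent, so CilH is active.
With repressor IrpJ bound, *dulG* is not transcribed.
So DulG is not produced.
Quinate is absent, so SibY is inactive.
Required activator SibY is absent, so *irpD* is not transcribed.
So IrpD is not produced.
Homoserine is present, so SovZ is active.
Indole is absent, so FenQ is active.
Activator SovZ is present, so *quvH* is transcribed.
So QuvH is produced and active.
No repressor is bound and QuvH is active, so *yilL* is transcribed.
So YilL is produced and active.
Required activator IrpD is absent, so *temR* is not transcribed.

OFF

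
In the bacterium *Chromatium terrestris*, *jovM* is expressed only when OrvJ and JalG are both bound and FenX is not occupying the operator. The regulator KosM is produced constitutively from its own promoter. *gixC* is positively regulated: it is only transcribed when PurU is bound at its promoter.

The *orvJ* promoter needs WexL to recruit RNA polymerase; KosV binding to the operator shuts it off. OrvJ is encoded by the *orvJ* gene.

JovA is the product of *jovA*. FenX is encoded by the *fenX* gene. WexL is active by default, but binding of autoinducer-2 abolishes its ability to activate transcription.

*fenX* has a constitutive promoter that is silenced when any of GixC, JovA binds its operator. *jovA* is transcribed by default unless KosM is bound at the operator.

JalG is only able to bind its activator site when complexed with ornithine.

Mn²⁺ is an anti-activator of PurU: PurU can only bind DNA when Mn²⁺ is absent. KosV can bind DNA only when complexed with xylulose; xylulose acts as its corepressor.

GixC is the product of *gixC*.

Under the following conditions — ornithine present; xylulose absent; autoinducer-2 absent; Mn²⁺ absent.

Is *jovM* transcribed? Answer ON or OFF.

Mn²⁺ is absent, so PurU is active.
No repressor is bound and PurU is active, so *gixC* is transcribed.
So GixC is produced and active.
KosM is produced constitutively and is active.
With repressor KosM bound, *jovA* is not transcribed.
So JovA is not produced.
With repressor GixC bound, *fenX* is not transcribed.
So FenX is not produced.
Xylulose is absent, so KosV is inactive.
Autoinducer-2 is absent, so WexL is active.
No repressor is bound and WexL is active, so *orvJ* is transcribed.
So OrvJ is produced and active.
Ornithine is present, so JalG is active.
No repressor is bound and OrvJ and JalG are active, so *jovM* is transcribed.

ON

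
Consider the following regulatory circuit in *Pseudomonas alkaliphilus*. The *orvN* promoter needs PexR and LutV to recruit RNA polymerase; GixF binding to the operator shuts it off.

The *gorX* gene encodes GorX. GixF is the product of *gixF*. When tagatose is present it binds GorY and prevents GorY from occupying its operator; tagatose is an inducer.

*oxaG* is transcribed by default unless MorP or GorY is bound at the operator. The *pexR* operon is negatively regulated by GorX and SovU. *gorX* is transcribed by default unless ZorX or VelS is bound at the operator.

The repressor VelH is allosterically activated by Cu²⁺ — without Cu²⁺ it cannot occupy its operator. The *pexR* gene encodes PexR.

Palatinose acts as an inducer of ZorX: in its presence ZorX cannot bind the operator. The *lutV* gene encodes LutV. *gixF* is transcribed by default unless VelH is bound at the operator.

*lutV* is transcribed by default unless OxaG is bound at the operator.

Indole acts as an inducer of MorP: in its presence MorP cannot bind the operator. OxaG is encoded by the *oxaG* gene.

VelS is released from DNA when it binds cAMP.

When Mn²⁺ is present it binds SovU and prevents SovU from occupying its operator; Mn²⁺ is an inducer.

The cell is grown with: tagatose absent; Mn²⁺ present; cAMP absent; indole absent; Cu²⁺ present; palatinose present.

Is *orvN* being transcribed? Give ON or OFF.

Palatinose is present, so ZorX is inactive.
cAMP is absent, so VelS is active.
With repressor VelS bound, *gorX* is not transcribed.
So GorX is not produced.
Mn²⁺ is present, so SovU is inactive.
With no repressor bound, *pexR* is transcribed.
So PexR is produced and active.
Indole is absent, so MorP is active.
Tagatose is absent, so GorY is active.
With repressor MorP bound, *oxaG* is not transcribed.
So OxaG is not produced.
With no repressor bound, *lutV* is transcribed.
So LutV is produced and active.
Cu²⁺ is present, so VelH is active.
With repressor VelH bound, *gixF* is not transcribed.
So GixF is not produced.
No repressor is bound and PexR and LutV are active, so *orvN* is transcribed.

ON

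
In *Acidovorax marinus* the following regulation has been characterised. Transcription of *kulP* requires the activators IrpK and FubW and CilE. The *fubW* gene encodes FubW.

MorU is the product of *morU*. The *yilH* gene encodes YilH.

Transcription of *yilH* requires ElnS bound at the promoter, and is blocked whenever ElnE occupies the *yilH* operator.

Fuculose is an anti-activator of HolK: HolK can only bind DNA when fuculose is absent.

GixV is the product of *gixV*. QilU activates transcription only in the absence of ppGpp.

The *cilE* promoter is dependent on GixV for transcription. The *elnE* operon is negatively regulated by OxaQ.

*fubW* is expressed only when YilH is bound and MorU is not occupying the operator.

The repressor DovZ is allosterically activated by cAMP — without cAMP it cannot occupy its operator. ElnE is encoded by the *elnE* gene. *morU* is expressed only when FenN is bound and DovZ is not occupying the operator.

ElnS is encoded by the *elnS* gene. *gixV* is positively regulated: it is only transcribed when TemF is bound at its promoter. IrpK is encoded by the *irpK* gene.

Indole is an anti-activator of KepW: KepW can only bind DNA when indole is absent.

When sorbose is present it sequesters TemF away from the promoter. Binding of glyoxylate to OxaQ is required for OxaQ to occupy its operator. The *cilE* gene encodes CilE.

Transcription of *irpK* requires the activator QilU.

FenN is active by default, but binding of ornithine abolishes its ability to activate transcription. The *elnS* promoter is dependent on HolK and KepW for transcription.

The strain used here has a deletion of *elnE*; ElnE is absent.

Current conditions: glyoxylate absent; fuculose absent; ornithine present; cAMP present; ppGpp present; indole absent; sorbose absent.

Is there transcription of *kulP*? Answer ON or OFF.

ppGpp is present, so QilU is inactive.
Required activator QilU is absent, so *irpK* is not transcribed.
So IrpK is not produced.
Ornithine is present, so FenN is inactive.
cAMP is present, so DovZ is active.
With repressor DovZ bound, *morU* is not transcribed.
So MorU is not produced.
ElnE is non-functional in this strain, so it has no effect.
Fuculose is absent, so HolK is active.
Indole is absent, so KepW is active.
No repressor is bound and HolK and KepW are active, so *elnS* is transcribed.
So ElnS is produced and active.
No repressor is bound and ElnS is active, so *yilH* is transcribed.
So YilH is produced and active.
No repressor is bound and YilH is active, so *fubW* is transcribed.
So FubW is produced and active.
Sorbose is absent, so TemF is active.
No repressor is bound and TemF is active, so *gixV* is transcribed.
So GixV is produced and active.
No repressor is bound and GixV is active, so *cilE* is transcribed.
So CilE is produced and active.
Required activator IrpK is absent, so *kulP* is not transcribed.

OFF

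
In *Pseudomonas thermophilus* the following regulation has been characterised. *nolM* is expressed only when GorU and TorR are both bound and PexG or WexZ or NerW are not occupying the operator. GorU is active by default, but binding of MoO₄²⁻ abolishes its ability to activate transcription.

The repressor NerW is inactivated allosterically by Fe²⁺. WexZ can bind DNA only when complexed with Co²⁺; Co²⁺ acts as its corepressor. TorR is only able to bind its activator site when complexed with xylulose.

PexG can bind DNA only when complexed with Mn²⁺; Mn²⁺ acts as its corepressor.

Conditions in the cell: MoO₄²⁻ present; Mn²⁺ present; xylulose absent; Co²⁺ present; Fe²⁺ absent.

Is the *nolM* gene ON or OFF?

OFF

Mn²⁺ is present, so PexG is active.
Co²⁺ is present, so WexZ is active.
Fe²⁺ is absent, so NerW is active.
MoO₄²⁻ is present, so GorU is inactive.
Xylulose is absent, so TorR is inactive.
With repressor PexG bound, *nolM* is not transcribed.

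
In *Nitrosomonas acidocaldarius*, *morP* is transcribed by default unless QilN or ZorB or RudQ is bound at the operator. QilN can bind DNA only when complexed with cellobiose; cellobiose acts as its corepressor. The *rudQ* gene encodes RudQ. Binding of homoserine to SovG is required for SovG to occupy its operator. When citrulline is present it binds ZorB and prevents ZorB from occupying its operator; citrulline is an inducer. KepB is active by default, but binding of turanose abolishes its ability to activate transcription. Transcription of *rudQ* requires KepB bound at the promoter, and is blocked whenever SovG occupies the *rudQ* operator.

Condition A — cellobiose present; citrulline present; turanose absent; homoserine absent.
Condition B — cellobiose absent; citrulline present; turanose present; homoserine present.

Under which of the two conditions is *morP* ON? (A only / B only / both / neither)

B only

Condition A:
Cellobiose is present, so QilN is active.
Citrulline is present, so ZorB is inactive.
Turanose is absent, so KepB is active.
Homoserine is absent, so SovG is inactive.
No repressor is bound and KepB is active, so *rudQ* is transcribed.
So RudQ is produced and active.
With repressor QilN bound, *morP* is not transcribed.
→ *morP* is OFF in A.
Condition B:
Cellobiose is absent, so QilN is inactive.
Citrulline is present, so ZorB is inactive.
Turanose is present, so KepB is inactive.
Homoserine is present, so SovG is active.
With repressor SovG bound, *rudQ* is not transcribed.
So RudQ is not produced.
With no repressor bound, *morP* is transcribed.
→ *morP* is ON in B.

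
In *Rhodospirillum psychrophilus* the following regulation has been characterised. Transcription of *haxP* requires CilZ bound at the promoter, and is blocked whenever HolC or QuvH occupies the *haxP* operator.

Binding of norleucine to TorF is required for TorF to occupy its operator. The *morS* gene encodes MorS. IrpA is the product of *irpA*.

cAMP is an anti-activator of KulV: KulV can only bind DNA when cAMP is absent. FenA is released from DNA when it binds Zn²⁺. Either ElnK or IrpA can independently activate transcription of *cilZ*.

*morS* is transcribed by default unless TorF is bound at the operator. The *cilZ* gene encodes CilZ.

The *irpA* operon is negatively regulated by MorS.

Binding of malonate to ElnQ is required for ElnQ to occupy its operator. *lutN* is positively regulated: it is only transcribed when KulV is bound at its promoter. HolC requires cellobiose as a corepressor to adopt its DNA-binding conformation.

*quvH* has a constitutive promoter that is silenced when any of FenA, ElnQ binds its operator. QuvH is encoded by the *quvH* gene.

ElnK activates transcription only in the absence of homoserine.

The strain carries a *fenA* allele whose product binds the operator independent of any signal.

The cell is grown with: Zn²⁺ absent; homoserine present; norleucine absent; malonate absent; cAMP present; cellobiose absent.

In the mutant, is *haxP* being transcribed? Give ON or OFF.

Homoserine is present, so ElnK is inactive.
Norleucine is absent, so TorF is inactive.
With no repressor bound, *morS* is transcribed.
So MorS is produced and active.
With repressor MorS bound, *irpA* is not transcribed.
So IrpA is not produced.
No activator is available at the *cilZ* promoter, so *cilZ* is not transcribed.
So CilZ is not produced.
Cellobiose is absent, so HolC is inactive.
FenA is constitutively active in this strain.
Malonate is absent, so ElnQ is inactive.
With repressor FenA bound, *quvH* is not transcribed.
So QuvH is not produced.
Required activator CilZ is absent, so *haxP* is not transcribed.

OFF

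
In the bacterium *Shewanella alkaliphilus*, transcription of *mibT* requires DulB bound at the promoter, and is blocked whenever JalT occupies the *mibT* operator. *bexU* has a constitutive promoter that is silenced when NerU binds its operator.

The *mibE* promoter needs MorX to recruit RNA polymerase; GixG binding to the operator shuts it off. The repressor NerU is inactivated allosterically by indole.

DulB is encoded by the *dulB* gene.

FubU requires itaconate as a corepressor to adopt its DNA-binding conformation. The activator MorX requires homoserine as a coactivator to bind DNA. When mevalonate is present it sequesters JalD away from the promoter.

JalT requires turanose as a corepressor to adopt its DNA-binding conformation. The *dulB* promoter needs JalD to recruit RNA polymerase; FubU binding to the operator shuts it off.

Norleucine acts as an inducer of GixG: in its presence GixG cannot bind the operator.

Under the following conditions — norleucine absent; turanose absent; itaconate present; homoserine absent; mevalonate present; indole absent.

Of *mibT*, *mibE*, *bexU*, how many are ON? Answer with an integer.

Turanose is absent, so JalT is inactive.
Mevalonate is present, so JalD is inactive.
Itaconate is present, so FubU is active.
With repressor FubU bound, *dulB* is not transcribed.
So DulB is not produced.
Required activator DulB is absent, so *mibT* is not transcribed.
→ *mibT* is OFF.
Norleucine is absent, so GixG is active.
Homoserine is absent, so MorX is inactive.
With repressor GixG bound, *mibE* is not transcribed.
→ *mibE* is OFF.
Indole is absent, so NerU is active.
With repressor NerU bound, *bexU* is not transcribed.
→ *bexU* is OFF.
0 of the 3 genes are transcribed.

0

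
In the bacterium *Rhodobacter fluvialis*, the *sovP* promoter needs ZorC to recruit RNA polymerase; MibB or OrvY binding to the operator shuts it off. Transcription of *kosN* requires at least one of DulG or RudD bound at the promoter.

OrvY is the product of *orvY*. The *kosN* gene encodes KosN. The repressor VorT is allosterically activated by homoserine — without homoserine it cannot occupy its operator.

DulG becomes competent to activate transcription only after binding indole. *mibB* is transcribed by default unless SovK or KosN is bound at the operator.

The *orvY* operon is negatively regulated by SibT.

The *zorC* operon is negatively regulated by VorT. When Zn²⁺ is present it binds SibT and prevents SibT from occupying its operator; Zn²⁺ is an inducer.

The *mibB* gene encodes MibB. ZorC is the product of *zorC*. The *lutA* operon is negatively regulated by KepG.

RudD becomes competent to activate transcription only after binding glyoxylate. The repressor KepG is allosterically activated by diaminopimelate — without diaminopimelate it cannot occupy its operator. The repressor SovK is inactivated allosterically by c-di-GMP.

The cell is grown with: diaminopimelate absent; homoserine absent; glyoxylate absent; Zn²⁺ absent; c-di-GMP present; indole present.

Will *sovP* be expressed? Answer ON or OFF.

c-di-GMP is present, so SovK is inactive.
Indole is present, so DulG is active.
Glyoxylate is absent, so RudD is inactive.
Activator DulG is present, so *kosN* is transcribed.
So KosN is produced and active.
With repressor KosN bound, *mibB* is not transcribed.
So MibB is not produced.
Zn²⁺ is absent, so SibT is active.
With repressor SibT bound, *orvY* is not transcribed.
So OrvY is not produced.
Homoserine is absent, so VorT is inactive.
With no repressor bound, *zorC* is transcribed.
So ZorC is produced and active.
No repressor is bound and ZorC is active, so *sovP* is transcribed.

ON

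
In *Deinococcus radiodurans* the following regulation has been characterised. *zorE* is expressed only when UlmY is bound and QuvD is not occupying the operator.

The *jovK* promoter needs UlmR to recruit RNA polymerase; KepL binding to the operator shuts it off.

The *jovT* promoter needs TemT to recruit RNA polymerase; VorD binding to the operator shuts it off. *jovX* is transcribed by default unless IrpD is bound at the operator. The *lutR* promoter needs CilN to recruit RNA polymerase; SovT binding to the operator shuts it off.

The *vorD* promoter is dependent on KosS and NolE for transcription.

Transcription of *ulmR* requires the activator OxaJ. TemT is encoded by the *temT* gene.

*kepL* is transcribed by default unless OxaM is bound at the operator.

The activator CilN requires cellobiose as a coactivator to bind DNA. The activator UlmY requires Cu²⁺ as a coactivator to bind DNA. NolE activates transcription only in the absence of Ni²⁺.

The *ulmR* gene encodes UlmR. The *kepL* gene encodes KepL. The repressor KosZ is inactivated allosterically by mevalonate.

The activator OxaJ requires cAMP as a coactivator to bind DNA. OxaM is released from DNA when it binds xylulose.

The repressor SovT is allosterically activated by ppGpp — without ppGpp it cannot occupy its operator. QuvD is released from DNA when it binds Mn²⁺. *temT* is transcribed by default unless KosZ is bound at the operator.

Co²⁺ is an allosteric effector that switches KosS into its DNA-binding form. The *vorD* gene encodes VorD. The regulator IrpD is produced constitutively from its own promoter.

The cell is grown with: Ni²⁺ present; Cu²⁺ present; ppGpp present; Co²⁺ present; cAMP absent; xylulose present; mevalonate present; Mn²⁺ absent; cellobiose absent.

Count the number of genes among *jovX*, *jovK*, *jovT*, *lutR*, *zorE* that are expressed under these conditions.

IrpD is produced constitutively and is active.
With repressor IrpD bound, *jovX* is not transcribed.
→ *jovX* is OFF.
Xylulose is present, so OxaM is inactive.
With no repressor bound, *kepL* is transcribed.
So KepL is produced and active.
cAMP is absent, so OxaJ is inactive.
Required activator OxaJ is absent, so *ulmR* is not transcribed.
So UlmR is not produced.
With repressor KepL bound, *jovK* is not transcribed.
→ *jovK* is OFF.
Mevalonate is present, so KosZ is inactive.
With no repressor bound, *temT* is transcribed.
So TemT is produced and active.
Co²⁺ is present, so KosS is active.
Ni²⁺ is present, so NolE is inactive.
Required activator NolE is absent, so *vorD* is not transcribed.
So VorD is not produced.
No repressor is bound and TemT is active, so *jovT* is transcribed.
→ *jovT* is ON.
Cellobiose is absent, so CilN is inactive.
ppGpp is present, so SovT is active.
With repressor SovT bound, *lutR* is not transcribed.
→ *lutR* is OFF.
Mn²⁺ is absent, so QuvD is active.
Cu²⁺ is present, so UlmY is active.
With repressor QuvD bound, *zorE* is not transcribed.
→ *zorE* is OFF.
1 of the 5 genes is transcribed.

1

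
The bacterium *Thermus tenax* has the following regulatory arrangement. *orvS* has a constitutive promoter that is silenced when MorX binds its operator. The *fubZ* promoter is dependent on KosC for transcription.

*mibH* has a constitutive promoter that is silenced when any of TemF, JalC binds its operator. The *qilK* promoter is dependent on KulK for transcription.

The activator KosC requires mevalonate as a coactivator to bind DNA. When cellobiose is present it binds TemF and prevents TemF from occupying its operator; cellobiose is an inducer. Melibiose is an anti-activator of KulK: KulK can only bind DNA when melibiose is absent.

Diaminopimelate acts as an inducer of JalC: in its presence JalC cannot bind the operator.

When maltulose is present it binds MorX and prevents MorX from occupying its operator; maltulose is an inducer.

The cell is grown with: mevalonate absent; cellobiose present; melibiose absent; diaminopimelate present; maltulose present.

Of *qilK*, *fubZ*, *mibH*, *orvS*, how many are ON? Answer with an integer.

Melibiose is absent, so KulK is active.
No repressor is bound and KulK is active, so *qilK* is transcribed.
→ *qilK* is ON.
Mevalonate is absent, so KosC is inactive.
Required activator KosC is absent, so *fubZ* is not transcribed.
→ *fubZ* is OFF.
Cellobiose is present, so TemF is inactive.
Diaminopimelate is present, so JalC is inactive.
With no repressor bound, *mibH* is transcribed.
→ *mibH* is ON.
Maltulose is present, so MorX is inactive.
With no repressor bound, *orvS* is transcribed.
→ *orvS* is ON.
3 of the 4 genes are transcribed.

3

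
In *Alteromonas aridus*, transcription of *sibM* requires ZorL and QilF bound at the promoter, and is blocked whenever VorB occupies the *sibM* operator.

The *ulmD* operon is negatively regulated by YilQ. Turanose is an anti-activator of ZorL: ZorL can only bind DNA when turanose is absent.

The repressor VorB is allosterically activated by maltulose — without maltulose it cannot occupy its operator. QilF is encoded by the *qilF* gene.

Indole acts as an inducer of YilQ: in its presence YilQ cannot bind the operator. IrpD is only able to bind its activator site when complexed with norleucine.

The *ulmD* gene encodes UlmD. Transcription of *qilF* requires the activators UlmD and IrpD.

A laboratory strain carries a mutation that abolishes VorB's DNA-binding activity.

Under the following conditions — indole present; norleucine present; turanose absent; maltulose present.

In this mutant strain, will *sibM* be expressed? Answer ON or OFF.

VorB is non-functional in this strain, so it has no effect.
Turanose is absent, so ZorL is active.
Indole is present, so YilQ is inactive.
With no repressor bound, *ulmD* is transcribed.
So UlmD is produced and active.
Norleucine is present, so IrpD is active.
No repressor is bound and UlmD and IrpD are active, so *qilF* is transcribed.
So QilF is produced and active.
No repressor is bound and ZorL and QilF are active, so *sibM* is transcribed.

ON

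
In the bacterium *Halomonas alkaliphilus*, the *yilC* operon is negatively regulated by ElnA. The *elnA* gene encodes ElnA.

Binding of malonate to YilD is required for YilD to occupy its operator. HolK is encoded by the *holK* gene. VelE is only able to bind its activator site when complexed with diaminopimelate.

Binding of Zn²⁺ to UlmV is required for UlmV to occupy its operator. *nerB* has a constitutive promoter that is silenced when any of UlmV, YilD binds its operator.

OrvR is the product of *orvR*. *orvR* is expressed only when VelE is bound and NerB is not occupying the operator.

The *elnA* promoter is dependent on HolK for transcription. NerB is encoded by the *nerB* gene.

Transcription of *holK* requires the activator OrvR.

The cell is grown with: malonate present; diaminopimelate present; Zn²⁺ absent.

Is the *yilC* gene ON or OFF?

Zn²⁺ is absent, so UlmV is inactive.
Malonate is present, so YilD is active.
With repressor YilD bound, *nerB* is not transcribed.
So NerB is not produced.
Diaminopimelate is present, so VelE is active.
No repressor is bound and VelE is active, so *orvR* is transcribed.
So OrvR is produced and active.
No repressor is bound and OrvR is active, so *holK* is transcribed.
So HolK is produced and active.
No repressor is bound and HolK is active, so *elnA* is transcribed.
So ElnA is produced and active.
With repressor ElnA bound, *yilC* is not transcribed.

OFF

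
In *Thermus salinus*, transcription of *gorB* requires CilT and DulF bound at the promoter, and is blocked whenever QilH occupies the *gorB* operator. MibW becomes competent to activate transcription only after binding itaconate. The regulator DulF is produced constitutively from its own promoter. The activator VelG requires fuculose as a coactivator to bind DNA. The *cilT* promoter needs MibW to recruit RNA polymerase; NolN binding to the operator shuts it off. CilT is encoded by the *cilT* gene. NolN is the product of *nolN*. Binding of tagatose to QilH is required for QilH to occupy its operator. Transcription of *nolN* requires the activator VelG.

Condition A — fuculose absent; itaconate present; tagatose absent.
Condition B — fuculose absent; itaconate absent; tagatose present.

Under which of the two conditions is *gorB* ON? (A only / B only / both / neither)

A only

Condition A:
Fuculose is absent, so VelG is inactive.
Required activator VelG is absent, so *nolN* is not transcribed.
So NolN is not produced.
Itaconate is present, so MibW is active.
No repressor is bound and MibW is active, so *cilT* is transcribed.
So CilT is produced and active.
Tagatose is absent, so QilH is inactive.
DulF is produced constitutively and is active.
No repressor is bound and CilT and DulF are active, so *gorB* is transcribed.
→ *gorB* is ON in A.
Condition B:
Fuculose is absent, so VelG is inactive.
Required activator VelG is absent, so *nolN* is not transcribed.
So NolN is not produced.
Itaconate is absent, so MibW is inactive.
Required activator MibW is absent, so *cilT* is not transcribed.
So CilT is not produced.
Tagatose is present, so QilH is active.
DulF is produced constitutively and is active.
With repressor QilH bound, *gorB* is not transcribed.
→ *gorB* is OFF in B.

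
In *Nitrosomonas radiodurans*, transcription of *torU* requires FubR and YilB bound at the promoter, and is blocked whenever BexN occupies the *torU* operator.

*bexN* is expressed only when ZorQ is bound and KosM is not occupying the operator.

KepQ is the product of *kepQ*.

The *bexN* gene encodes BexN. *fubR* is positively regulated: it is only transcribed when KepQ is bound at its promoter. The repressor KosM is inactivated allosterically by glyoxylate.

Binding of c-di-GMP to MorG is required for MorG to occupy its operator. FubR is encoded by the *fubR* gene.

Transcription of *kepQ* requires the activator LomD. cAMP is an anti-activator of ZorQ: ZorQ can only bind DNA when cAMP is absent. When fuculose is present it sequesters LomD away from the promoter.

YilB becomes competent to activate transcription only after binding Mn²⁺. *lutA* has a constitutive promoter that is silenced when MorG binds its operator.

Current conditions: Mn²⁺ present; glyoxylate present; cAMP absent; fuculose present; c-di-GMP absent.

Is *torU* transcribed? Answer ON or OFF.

OFF

Fuculose is present, so LomD is inactive.
Required activator LomD is absent, so *kepQ* is not transcribed.
So KepQ is not produced.
Required activator KepQ is absent, so *fubR* is not transcribed.
So FubR is not produced.
cAMP is absent, so ZorQ is active.
Glyoxylate is present, so KosM is inactive.
No repressor is bound and ZorQ is active, so *bexN* is transcribed.
So BexN is produced and active.
Mn²⁺ is present, so YilB is active.
With repressor BexN bound, *torU* is not transcribed.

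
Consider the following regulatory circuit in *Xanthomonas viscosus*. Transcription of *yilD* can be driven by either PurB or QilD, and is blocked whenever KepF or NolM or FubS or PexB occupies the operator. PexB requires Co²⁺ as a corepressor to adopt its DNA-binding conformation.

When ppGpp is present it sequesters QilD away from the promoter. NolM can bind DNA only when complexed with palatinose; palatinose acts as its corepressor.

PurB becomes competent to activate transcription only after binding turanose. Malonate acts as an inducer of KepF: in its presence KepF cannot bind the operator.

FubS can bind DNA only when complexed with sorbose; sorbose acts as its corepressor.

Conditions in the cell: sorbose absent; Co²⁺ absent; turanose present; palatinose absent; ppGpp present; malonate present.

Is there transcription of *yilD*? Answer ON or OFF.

ON

Malonate is present, so KepF is inactive.
Turanose is present, so PurB is active.
ppGpp is present, so QilD is inactive.
Palatinose is absent, so NolM is inactive.
Sorbose is absent, so FubS is inactive.
Co²⁺ is absent, so PexB is inactive.
Activator PurB is present, so *yilD* is transcribed.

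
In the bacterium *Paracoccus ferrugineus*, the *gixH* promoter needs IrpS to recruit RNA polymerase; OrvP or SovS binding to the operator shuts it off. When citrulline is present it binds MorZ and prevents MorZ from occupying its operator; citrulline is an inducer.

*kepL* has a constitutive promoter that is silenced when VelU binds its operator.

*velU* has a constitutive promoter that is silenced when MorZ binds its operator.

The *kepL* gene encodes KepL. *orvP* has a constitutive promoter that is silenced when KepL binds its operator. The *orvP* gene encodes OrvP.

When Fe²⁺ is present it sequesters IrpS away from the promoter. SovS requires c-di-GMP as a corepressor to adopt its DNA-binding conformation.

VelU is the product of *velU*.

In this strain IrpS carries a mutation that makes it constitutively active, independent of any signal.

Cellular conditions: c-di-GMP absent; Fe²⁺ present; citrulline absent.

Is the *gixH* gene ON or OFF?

ON

Citrulline is absent, so MorZ is active.
With repressor MorZ bound, *velU* is not transcribed.
So VelU is not produced.
With no repressor bound, *kepL* is transcribed.
So KepL is produced and active.
With repressor KepL bound, *orvP* is not transcribed.
So OrvP is not produced.
IrpS is constitutively active in this strain.
c-di-GMP is absent, so SovS is inactive.
No repressor is bound and IrpS is active, so *gixH* is transcribed.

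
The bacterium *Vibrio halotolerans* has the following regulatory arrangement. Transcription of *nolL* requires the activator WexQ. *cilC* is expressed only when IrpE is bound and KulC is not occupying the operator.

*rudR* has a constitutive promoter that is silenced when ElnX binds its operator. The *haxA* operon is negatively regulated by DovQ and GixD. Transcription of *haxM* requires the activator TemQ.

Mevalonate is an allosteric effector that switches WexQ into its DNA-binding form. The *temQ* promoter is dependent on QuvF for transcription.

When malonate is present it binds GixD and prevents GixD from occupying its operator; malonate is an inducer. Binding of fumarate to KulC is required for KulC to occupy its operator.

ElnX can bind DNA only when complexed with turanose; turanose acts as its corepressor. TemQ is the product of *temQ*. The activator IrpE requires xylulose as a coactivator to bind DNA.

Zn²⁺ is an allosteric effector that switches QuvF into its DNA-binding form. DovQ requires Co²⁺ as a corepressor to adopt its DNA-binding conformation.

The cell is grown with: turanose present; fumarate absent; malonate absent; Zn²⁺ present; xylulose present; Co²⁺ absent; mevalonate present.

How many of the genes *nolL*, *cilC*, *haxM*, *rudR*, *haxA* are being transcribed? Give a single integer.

3

Mevalonate is present, so WexQ is active.
No repressor is bound and WexQ is active, so *nolL* is transcribed.
→ *nolL* is ON.
Fumarate is absent, so KulC is inactive.
Xylulose is present, so IrpE is active.
No repressor is bound and IrpE is active, so *cilC* is transcribed.
→ *cilC* is ON.
Zn²⁺ is present, so QuvF is active.
No repressor is bound and QuvF is active, so *temQ* is transcribed.
So TemQ is produced and active.
No repressor is bound and TemQ is active, so *haxM* is transcribed.
→ *haxM* is ON.
Turanose is present, so ElnX is active.
With repressor ElnX bound, *rudR* is not transcribed.
→ *rudR* is OFF.
Co²⁺ is absent, so DovQ is inactive.
Malonate is absent, so GixD is active.
With repressor GixD bound, *haxA* is not transcribed.
→ *haxA* is OFF.
3 of the 5 genes are transcribed.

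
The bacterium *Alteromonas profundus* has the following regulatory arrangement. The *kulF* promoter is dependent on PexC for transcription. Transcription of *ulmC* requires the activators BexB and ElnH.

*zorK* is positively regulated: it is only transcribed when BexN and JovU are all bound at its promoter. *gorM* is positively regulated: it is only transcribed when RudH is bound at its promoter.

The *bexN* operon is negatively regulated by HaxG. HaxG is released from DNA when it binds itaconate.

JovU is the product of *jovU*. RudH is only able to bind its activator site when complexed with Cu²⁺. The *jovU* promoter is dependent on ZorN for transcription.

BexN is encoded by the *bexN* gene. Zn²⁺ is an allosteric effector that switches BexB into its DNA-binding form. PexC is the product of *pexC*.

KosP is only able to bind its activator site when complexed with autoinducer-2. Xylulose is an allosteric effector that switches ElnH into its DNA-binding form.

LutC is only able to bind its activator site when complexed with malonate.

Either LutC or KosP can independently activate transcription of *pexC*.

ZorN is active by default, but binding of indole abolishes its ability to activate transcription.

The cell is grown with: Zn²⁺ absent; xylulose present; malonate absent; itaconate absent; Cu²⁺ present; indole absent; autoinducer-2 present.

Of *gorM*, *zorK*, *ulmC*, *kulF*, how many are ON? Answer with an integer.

Cu²⁺ is present, so RudH is active.
No repressor is bound and RudH is active, so *gorM* is transcribed.
→ *gorM* is ON.
Itaconate is absent, so HaxG is active.
With repressor HaxG bound, *bexN* is not transcribed.
So BexN is not produced.
Indole is absent, so ZorN is active.
No repressor is bound and ZorN is active, so *jovU* is transcribed.
So JovU is produced and active.
Required activator BexN is absent, so *zorK* is not transcribed.
→ *zorK* is OFF.
Zn²⁺ is absent, so BexB is inactive.
Xylulose is present, so ElnH is active.
Required activator BexB is absent, so *ulmC* is not transcribed.
→ *ulmC* is OFF.
Malonate is absent, so LutC is inactive.
Autoinducer-2 is present, so KosP is active.
Activator KosP is present, so *pexC* is transcribed.
So PexC is produced and active.
No repressor is bound and PexC is active, so *kulF* is transcribed.
→ *kulF* is ON.
2 of the 4 genes are transcribed.

2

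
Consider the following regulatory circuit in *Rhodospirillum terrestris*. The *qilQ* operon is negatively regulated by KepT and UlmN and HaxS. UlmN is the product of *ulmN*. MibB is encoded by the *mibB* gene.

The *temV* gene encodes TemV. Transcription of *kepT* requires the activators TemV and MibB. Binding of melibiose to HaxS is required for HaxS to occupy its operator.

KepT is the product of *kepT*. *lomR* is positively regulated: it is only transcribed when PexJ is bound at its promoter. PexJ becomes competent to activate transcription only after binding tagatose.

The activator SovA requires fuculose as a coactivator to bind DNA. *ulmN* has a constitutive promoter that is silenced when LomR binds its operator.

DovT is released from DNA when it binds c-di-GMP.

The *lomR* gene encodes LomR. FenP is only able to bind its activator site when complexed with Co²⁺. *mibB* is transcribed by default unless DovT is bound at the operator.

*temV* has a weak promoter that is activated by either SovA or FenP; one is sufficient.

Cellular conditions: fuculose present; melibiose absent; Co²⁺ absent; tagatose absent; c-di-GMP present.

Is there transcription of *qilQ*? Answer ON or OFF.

OFF

Fuculose is present, so SovA is active.
Co²⁺ is absent, so FenP is inactive.
Activator SovA is present, so *temV* is transcribed.
So TemV is produced and active.
c-di-GMP is present, so DovT is inactive.
With no repressor bound, *mibB* is transcribed.
So MibB is produced and active.
No repressor is bound and TemV and MibB are active, so *kepT* is transcribed.
So KepT is produced and active.
Tagatose is absent, so PexJ is inactive.
Required activator PexJ is absent, so *lomR* is not transcribed.
So LomR is not produced.
With no repressor bound, *ulmN* is transcribed.
So UlmN is produced and active.
Melibiose is absent, so HaxS is inactive.
With repressor KepT bound, *qilQ* is not transcribed.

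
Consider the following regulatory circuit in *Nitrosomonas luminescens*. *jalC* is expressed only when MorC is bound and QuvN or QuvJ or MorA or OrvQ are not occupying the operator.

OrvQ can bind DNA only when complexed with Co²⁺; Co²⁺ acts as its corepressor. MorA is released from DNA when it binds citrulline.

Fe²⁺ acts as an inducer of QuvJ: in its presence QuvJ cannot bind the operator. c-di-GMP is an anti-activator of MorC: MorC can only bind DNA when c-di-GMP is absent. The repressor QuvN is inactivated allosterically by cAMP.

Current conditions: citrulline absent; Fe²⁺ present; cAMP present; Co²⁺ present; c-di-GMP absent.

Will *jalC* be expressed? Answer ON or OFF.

c-di-GMP is absent, so MorC is active.
cAMP is present, so QuvN is inactive.
Fe²⁺ is present, so QuvJ is inactive.
Citrulline is absent, so MorA is active.
Co²⁺ is present, so OrvQ is active.
With repressor MorA bound, *jalC* is not transcribed.

OFF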